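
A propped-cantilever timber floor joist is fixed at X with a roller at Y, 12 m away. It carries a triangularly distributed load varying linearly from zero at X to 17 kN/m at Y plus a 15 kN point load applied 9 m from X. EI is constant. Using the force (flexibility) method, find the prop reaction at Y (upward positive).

R_Y = 65.59 kN

Release the roller at Y. Primary structure: cantilever fixed at X.
Downward deflection at the released point Y due to the loads:
  triangular load, peak 17 at the free end: 11w₀L⁴/(120EI) = 32314/EI
  point load 15 at a = 9: Pa²(3L − a)/(6EI) = 5468/EI
  δ_0 = 37781/EI
Flexibility coefficient — unit upward force at Y: δ_{YY} = L³/(3EI) = 576/EI.
The prop prevents deflection at Y: R_Y = δ_0/δ_{YY} = 37781/576 = 65.59 kN.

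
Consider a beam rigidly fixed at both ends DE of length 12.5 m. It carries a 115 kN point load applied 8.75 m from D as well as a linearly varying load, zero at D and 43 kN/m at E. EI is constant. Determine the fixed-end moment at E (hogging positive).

Take the two fixed-end moments M_D, M_E as redundants; the released structure is the simple span DE.
End rotations of the released simple span under the applied load (×1/EI):
  at D: point load 115 at a = 8.75: Pab(L + b)/(6LEI) = 817.6/EI
  at E: point load 115 at a = 8.75: Pab(L + a)/(6LEI) = 1069/EI
  at D: triangular load, peak 43: 7w₀L³/(360EI) = 1633/EI
  at E: triangular load, peak 43: w₀L³/(45EI) = 1866/EI
  θ_D0 = 2451/EI,  θ_E0 = 2935/EI
Flexibility coefficients: a unit moment at one end gives L/(3EI) there and L/(6EI) at the far end, so f₁₁ = f₂₂ = 4.167/EI and f₁₂ = f₂₁ = 2.083/EI.
Compatibility — zero rotation at each built-in end:
  4.167 M_D + 2.083 M_E = 2451
  2.083 M_D + 4.167 M_E = 2935
Solving the pair gives M_D = 314.5 kN·m and M_E = 547.2 kN·m (hogging).

M_E = 547.2 kN·m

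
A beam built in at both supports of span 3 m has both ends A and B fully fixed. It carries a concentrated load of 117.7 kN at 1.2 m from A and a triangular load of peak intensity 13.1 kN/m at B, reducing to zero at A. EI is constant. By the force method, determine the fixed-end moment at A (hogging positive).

M_A = 54.78 kN·m

Take the two fixed-end moments M_A, M_B as redundants; the released structure is the simple span AB.
On the primary (simply-supported) span, the end slopes from the loading are:
  at A: point load 117.7 at a = 1.2: Pab(L + b)/(6LEI) = 67.8/EI
  at B: point load 117.7 at a = 1.2: Pab(L + a)/(6LEI) = 59.32/EI
  at A: triangular load, peak 13.1: 7w₀L³/(360EI) = 6.878/EI
  at B: triangular load, peak 13.1: w₀L³/(45EI) = 7.86/EI
  θ_A0 = 74.67/EI,  θ_B0 = 67.18/EI
Flexibility coefficients: a unit moment at one end gives L/(3EI) there and L/(6EI) at the far end, so f₁₁ = f₂₂ = 1/EI and f₁₂ = f₂₁ = 0.5/EI.
Compatibility — zero rotation at each built-in end:
  1 M_A + 0.5 M_B = 74.67
  0.5 M_A + 1 M_B = 67.18
Solving the pair gives M_A = 54.78 kN·m and M_B = 39.79 kN·m (hogging).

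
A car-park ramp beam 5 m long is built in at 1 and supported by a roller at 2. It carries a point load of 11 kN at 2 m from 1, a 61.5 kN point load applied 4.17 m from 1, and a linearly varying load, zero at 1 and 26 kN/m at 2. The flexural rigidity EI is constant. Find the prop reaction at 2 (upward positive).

Take the reaction at 2 as the redundant and release it; the primary structure is a cantilever fixed at 1.
Deflection at 2 on the released cantilever, summing each load's contribution:
  point load 11 at a = 2: Pa²(3L − a)/(6EI) = 95.33/EI
  point load 61.5 at a = 4.17: Pa²(3L − a)/(6EI) = 1930/EI
  triangular load, peak 26 at the free end: 11w₀L⁴/(120EI) = 1490/EI
  δ_0 = 3515/EI
Tip deflection under a unit load at 2: L³/(3EI) = 41.67/EI.
The prop prevents deflection at 2: R_2 = δ_0/δ_{22} = 3515/41.67 = 84.37 kN.

R_2 = 84.37 kN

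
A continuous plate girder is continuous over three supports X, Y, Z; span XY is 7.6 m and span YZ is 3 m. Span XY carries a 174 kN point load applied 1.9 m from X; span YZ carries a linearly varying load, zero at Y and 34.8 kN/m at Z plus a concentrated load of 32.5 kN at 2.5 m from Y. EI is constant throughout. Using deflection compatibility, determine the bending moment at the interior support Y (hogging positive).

Take M_Y as the redundant. Released structure: two simple spans XY and YZ with a hinge at Y.
End slopes at the hinge Y, treating each span as simply supported:
  span XY: point load 174 at a = 1.9: Pab(L + a)/(6LEI) = 392.6/EI
  span YZ: triangular load, peak 34.8: 7w₀L³/(360EI) = 18.27/EI
  span YZ: point load 32.5 at a = 2.5: Pab(L + b)/(6LEI) = 7.899/EI
  relative rotation θ_0 = (392.6 + 26.17)/EI = 418.8/EI
A unit hogging moment at Y produces rotation L₁/(3EI) + L₂/(3EI) = 3.533/EI.
Slope continuity at Y: θ_0 = M_Y·3.533/EI, so M_Y = 418.8/3.533 = 118.5 kN·m (hogging).

M_Y = 118.5 kN·m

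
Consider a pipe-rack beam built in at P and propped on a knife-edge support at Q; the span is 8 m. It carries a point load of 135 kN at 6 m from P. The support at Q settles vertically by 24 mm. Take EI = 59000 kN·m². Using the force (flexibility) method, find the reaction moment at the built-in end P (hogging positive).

Remove the prop at Q; the released (primary) structure is a cantilever built in at P.
Primary-structure tip deflection at Q by superposition:
  point load 135 at a = 6: Pa²(3L − a)/(6EI) = 14580/EI
Tip deflection under a unit load at Q: L³/(3EI) = 170.7/EI.
With EI = 59000 kN·m²: δ_0 = 0.24712 m and δ_{QQ} = 0.002893 m/kN.
Compatibility — the beam at Q must follow the support down by 0.024 m: δ_0 − R_Q·δ_{QQ} = 0.024, so R_Q = (0.24712 − 0.024)/0.002893 = 77.13 kN.
Moment equilibrium about P: M_P = Σ(load moments about P) − R_Q·L = 810 − 77.13×8 = 192.9 kN·m.

M_P = 192.9 kN·m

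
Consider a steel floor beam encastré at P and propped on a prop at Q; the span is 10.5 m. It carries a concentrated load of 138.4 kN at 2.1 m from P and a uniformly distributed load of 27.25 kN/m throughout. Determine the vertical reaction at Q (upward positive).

Remove the prop at Q; the released (primary) structure is a cantilever built in at P.
Free-end deflection of the primary structure under the applied loading (downward +):
  point load 138.4 at a = 2.1: Pa²(3L − a)/(6EI) = 2991/EI
  UDL 27.25: wL⁴/(8EI) = 41403/EI
  δ_0 = 44394/EI
Tip deflection under a unit load at Q: L³/(3EI) = 385.9/EI.
The prop prevents deflection at Q: R_Q = δ_0/δ_{QQ} = 44394/385.9 = 115 kN.

R_Q = 115 kN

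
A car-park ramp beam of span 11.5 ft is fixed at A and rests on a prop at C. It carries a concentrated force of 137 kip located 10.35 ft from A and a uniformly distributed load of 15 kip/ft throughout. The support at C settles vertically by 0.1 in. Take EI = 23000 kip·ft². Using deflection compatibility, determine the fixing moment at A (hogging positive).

M_A = 330.3 kip·ft

Remove the prop at C; the released (primary) structure is a cantilever built in at A.
Primary-structure tip deflection at C by superposition:
  point load 137 at a = 10.35: Pa²(3L − a)/(6EI) = 59070/EI
  UDL 15: wL⁴/(8EI) = 32794/EI
  δ_0 = 91864/EI
Flexibility coefficient — unit upward force at C: δ_{CC} = L³/(3EI) = 507/EI.
With EI = 23000 kip·ft²: δ_0 = 3.9941 ft and δ_{CC} = 0.022042 ft/kip.
Compatibility — the beam at C must follow the support down by 0.008333 ft: δ_0 − R_C·δ_{CC} = 0.008333, so R_C = (3.9941 − 0.008333)/0.022042 = 180.8 kip.
Moment equilibrium about A: M_A = Σ(load moments about A) − R_C·L = 2410 − 180.8×11.5 = 330.3 kip·ft.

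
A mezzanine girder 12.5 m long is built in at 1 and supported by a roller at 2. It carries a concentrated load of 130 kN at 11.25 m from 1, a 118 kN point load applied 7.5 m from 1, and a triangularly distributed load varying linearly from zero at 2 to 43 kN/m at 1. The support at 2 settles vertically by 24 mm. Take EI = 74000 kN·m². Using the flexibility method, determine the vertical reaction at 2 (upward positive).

R_2 = 212.6 kN

Take the reaction at 2 as the redundant and release it; the primary structure is a cantilever fixed at 1.
Primary-structure tip deflection at 2 by superposition:
  point load 130 at a = 11.25: Pa²(3L − a)/(6EI) = 71982/EI
  point load 118 at a = 7.5: Pa²(3L − a)/(6EI) = 33188/EI
  triangular load, peak 43 at the fixed end: w₀L⁴/(30EI) = 34993/EI
  δ_0 = 140163/EI
Tip deflection under a unit load at 2: L³/(3EI) = 651/EI.
With EI = 74000 kN·m²: δ_0 = 1.8941 m and δ_{22} = 0.008798 m/kN.
Compatibility — the beam at 2 must follow the support down by 0.024 m: δ_0 − R_2·δ_{22} = 0.024, so R_2 = (1.8941 − 0.024)/0.008798 = 212.6 kN.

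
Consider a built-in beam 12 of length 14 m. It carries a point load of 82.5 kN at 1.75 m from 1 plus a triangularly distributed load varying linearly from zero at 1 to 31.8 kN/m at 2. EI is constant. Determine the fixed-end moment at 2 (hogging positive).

Release both end moments; the primary structure is a simply-supported span 12 with redundants M_1 and M_2.
On the primary (simply-supported) span, the end slopes from the loading are:
  at 1: point load 82.5 at a = 1.75: Pab(L + b)/(6LEI) = 552.7/EI
  at 2: point load 82.5 at a = 1.75: Pab(L + a)/(6LEI) = 331.6/EI
  at 1: triangular load, peak 31.8: 7w₀L³/(360EI) = 1697/EI
  at 2: triangular load, peak 31.8: w₀L³/(45EI) = 1939/EI
  θ_10 = 2249/EI,  θ_20 = 2271/EI
Flexibility coefficients: a unit moment at one end gives L/(3EI) there and L/(6EI) at the far end, so f₁₁ = f₂₂ = 4.667/EI and f₁₂ = f₂₁ = 2.333/EI.
Compatibility — zero rotation at each built-in end:
  4.667 M_1 + 2.333 M_2 = 2249
  2.333 M_1 + 4.667 M_2 = 2271
Solving the pair gives M_1 = 318.3 kN·m and M_2 = 327.4 kN·m (hogging).

M_2 = 327.4 kN·m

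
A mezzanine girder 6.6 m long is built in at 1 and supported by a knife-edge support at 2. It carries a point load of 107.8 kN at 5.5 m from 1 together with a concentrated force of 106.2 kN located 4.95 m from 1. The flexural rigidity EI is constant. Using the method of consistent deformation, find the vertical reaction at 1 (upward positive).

R_1 = 65.7 kN

Remove the prop at 2; the released (primary) structure is a cantilever built in at 1.
Downward deflection at the released point 2 due to the loads:
  point load 107.8 at a = 5.5: Pa²(3L − a)/(6EI) = 7772/EI
  point load 106.2 at a = 4.95: Pa²(3L − a)/(6EI) = 6440/EI
  δ_0 = 14212/EI
Flexibility coefficient — unit upward force at 2: δ_{22} = L³/(3EI) = 95.83/EI.
Compatibility at 2: δ_0 − R_2·δ_{22} = 0, so R_2 = 14212/95.83 = 148.3 kN.
Vertical equilibrium: R_1 = ΣP − R_2 = 214 − 148.3 = 65.7 kN.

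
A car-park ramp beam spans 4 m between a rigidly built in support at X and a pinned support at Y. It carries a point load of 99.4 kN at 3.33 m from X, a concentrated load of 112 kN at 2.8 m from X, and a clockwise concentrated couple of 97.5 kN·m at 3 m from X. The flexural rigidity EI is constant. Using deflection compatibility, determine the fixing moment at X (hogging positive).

Choose R_Y as the redundant. The primary structure is the cantilever fixed at X.
Downward deflection at the released point Y due to the loads:
  point load 99.4 at a = 3.33: Pa²(3L − a)/(6EI) = 1593/EI
  point load 112 at a = 2.8: Pa²(3L − a)/(6EI) = 1346/EI
  clockwise couple 97.5 at a = 3: M₀a(2L − a)/(2EI) = 731.2/EI
  δ_0 = 3670/EI
Flexibility coefficient — unit upward force at Y: δ_{YY} = L³/(3EI) = 21.33/EI.
The prop prevents deflection at Y: R_Y = δ_0/δ_{YY} = 3670/21.33 = 172 kN.
Moment equilibrium about X: M_X = Σ(load moments about X) − R_Y·L = 742.1 − 172×4 = 53.91 kN·m.

M_X = 53.91 kN·m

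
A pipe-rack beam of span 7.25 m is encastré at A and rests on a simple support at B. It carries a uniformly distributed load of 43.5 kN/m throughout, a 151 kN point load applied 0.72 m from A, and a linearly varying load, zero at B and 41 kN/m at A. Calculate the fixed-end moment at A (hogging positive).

Choose R_B as the redundant. The primary structure is the cantilever fixed at A.
Deflection at B on the released cantilever, summing each load's contribution:
  UDL 43.5: wL⁴/(8EI) = 15023/EI
  point load 151 at a = 0.72: Pa²(3L − a)/(6EI) = 274.4/EI
  triangular load, peak 41 at the fixed end: w₀L⁴/(30EI) = 3776/EI
  δ_0 = 19073/EI
Flexibility coefficient — unit upward force at B: δ_{BB} = L³/(3EI) = 127/EI.
Compatibility at B: δ_0 − R_B·δ_{BB} = 0, so R_B = 19073/127 = 150.2 kN.
Moment equilibrium about A: M_A = Σ(load moments about A) − R_B·L = 1611 − 150.2×7.25 = 522.5 kN·m.

M_A = 522.5 kN·m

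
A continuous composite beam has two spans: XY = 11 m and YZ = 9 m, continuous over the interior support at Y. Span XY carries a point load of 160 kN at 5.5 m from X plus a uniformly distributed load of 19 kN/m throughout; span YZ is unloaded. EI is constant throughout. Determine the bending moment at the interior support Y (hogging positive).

Insert a hinge at Y; M_Y is the redundant, and each span becomes simply supported.
Rotations at Y on the released spans (each span's end-slope, ×1/EI):
  span XY: point load 160 at a = 5.5: Pab(L + a)/(6LEI) = 1210/EI
  span XY: UDL 19: wL³/(24EI) = 1054/EI
  relative rotation θ_0 = (2264 + 0)/EI = 2264/EI
A unit hogging moment at Y produces rotation L₁/(3EI) + L₂/(3EI) = 6.667/EI.
Slope continuity at Y: θ_0 = M_Y·6.667/EI, so M_Y = 2264/6.667 = 339.6 kN·m (hogging).

M_Y = 339.6 kN·m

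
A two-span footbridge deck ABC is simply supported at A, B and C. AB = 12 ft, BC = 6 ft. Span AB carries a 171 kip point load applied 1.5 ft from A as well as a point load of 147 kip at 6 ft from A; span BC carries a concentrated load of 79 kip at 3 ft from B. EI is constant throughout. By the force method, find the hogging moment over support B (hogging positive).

Release continuity at B by inserting a hinge; the redundant is the internal moment M_B. The primary structure is two simply-supported spans AB and BC.
Discontinuity in slope at B on the released structure — sum the simple-span end rotations:
  span AB: point load 171 at a = 1.5: Pab(L + a)/(6LEI) = 505/EI
  span AB: point load 147 at a = 6: Pab(L + a)/(6LEI) = 1323/EI
  span BC: point load 79 at a = 3: Pab(L + b)/(6LEI) = 177.8/EI
  relative rotation θ_0 = (1828 + 177.8)/EI = 2006/EI
A unit hogging moment at B produces rotation L₁/(3EI) + L₂/(3EI) = 6/EI.
Slope continuity at B: θ_0 = M_B·6/EI, so M_B = 2006/6 = 334.3 kip·ft (hogging).

M_B = 334.3 kip·ft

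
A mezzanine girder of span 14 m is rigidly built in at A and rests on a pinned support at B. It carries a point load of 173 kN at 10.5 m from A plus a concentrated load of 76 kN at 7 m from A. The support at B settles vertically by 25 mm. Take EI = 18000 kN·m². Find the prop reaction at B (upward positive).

Choose R_B as the redundant. The primary structure is the cantilever fixed at A.
Free-end deflection of the primary structure under the applied loading (downward +):
  point load 173 at a = 10.5: Pa²(3L − a)/(6EI) = 100135/EI
  point load 76 at a = 7: Pa²(3L − a)/(6EI) = 21723/EI
  δ_0 = 121858/EI
Flexibility coefficient — unit upward force at B: δ_{BB} = L³/(3EI) = 914.7/EI.
With EI = 18000 kN·m²: δ_0 = 6.7699 m and δ_{BB} = 0.050815 m/kN.
Compatibility — the beam at B must follow the support down by 0.025 m: δ_0 − R_B·δ_{BB} = 0.025, so R_B = (6.7699 − 0.025)/0.050815 = 132.7 kN.

R_B = 132.7 kN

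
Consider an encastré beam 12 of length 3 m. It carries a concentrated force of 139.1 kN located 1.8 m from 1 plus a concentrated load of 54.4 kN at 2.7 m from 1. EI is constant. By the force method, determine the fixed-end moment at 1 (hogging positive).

M_1 = 41.53 kN·m

Take the two fixed-end moments M_1, M_2 as redundants; the released structure is the simple span 12.
On the primary (simply-supported) span, the end slopes from the loading are:
  at 1: point load 139.1 at a = 1.8: Pab(L + b)/(6LEI) = 70.11/EI
  at 2: point load 139.1 at a = 1.8: Pab(L + a)/(6LEI) = 80.12/EI
  at 1: point load 54.4 at a = 2.7: Pab(L + b)/(6LEI) = 8.078/EI
  at 2: point load 54.4 at a = 2.7: Pab(L + a)/(6LEI) = 13.95/EI
  θ_10 = 78.18/EI,  θ_20 = 94.08/EI
Flexibility coefficients: a unit moment at one end gives L/(3EI) there and L/(6EI) at the far end, so f₁₁ = f₂₂ = 1/EI and f₁₂ = f₂₁ = 0.5/EI.
Compatibility — zero rotation at each built-in end:
  1 M_1 + 0.5 M_2 = 78.18
  0.5 M_1 + 1 M_2 = 94.08
Solving the pair gives M_1 = 41.53 kN·m and M_2 = 73.31 kN·m (hogging).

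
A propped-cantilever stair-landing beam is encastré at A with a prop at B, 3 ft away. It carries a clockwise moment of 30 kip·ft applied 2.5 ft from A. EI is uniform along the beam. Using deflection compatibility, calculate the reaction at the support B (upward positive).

R_B = 14.58 kip

Choose R_B as the redundant. The primary structure is the cantilever fixed at A.
Primary-structure tip deflection at B by superposition:
  clockwise couple 30 at a = 2.5: M₀a(2L − a)/(2EI) = 131.2/EI
Tip deflection under a unit load at B: L³/(3EI) = 9/EI.
The prop prevents deflection at B: R_B = δ_0/δ_{BB} = 131.2/9 = 14.58 kip.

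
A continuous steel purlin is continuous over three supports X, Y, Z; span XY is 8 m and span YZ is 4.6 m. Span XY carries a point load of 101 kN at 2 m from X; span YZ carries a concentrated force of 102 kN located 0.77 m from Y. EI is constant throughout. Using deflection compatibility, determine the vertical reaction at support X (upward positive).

R_X = 65.5 kN

Release continuity at Y by inserting a hinge; the redundant is the internal moment M_Y. The primary structure is two simply-supported spans XY and YZ.
Rotations at Y on the released spans (each span's end-slope, ×1/EI):
  span XY: point load 101 at a = 2: Pab(L + a)/(6LEI) = 252.5/EI
  span YZ: point load 102 at a = 0.77: Pab(L + b)/(6LEI) = 91.88/EI
  relative rotation θ_0 = (252.5 + 91.88)/EI = 344.4/EI
A unit hogging moment at Y produces rotation L₁/(3EI) + L₂/(3EI) = 4.2/EI.
Slope continuity at Y: θ_0 = M_Y·4.2/EI, so M_Y = 344.4/4.2 = 81.99 kN·m (hogging).
Span XY, ΣM about X with M_Y applied at Y: R_Y^{XY}·8 = 202 + 81.99, so R_Y^{XY} = 35.5 kN and R_X = 101 − 35.5 = 65.5 kN.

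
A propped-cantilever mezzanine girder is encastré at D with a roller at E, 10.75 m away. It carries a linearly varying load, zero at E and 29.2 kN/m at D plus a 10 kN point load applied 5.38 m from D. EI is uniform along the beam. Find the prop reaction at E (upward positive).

Remove the prop at E; the released (primary) structure is a cantilever built in at D.
Downward deflection at the released point E due to the loads:
  triangular load, peak 29.2 at the fixed end: w₀L⁴/(30EI) = 12999/EI
  point load 10 at a = 5.38: Pa²(3L − a)/(6EI) = 1296/EI
  δ_0 = 14295/EI
Tip deflection under a unit load at E: L³/(3EI) = 414.1/EI.
Compatibility at E: δ_0 − R_E·δ_{EE} = 0, so R_E = 14295/414.1 = 34.52 kN.

R_E = 34.52 kN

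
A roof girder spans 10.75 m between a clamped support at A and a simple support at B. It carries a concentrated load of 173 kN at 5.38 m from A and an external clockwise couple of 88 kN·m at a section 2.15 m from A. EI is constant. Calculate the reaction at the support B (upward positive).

Choose R_B as the redundant. The primary structure is the cantilever fixed at A.
Deflection at B on the released cantilever, summing each load's contribution:
  point load 173 at a = 5.38: Pa²(3L − a)/(6EI) = 22425/EI
  clockwise couple 88 at a = 2.15: M₀a(2L − a)/(2EI) = 1831/EI
  δ_0 = 24255/EI
Flexibility coefficient — unit upward force at B: δ_{BB} = L³/(3EI) = 414.1/EI.
The prop prevents deflection at B: R_B = δ_0/δ_{BB} = 24255/414.1 = 58.57 kN.

R_B = 58.57 kN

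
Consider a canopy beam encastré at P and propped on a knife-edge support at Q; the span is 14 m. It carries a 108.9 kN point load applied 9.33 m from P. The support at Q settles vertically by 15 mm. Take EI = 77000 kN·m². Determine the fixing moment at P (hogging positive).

M_P = 243.7 kN·m

Choose R_Q as the redundant. The primary structure is the cantilever fixed at P.
Free-end deflection of the primary structure under the applied loading (downward +):
  point load 108.9 at a = 9.33: Pa²(3L − a)/(6EI) = 51617/EI
Flexibility coefficient — unit upward force at Q: δ_{QQ} = L³/(3EI) = 914.7/EI.
With EI = 77000 kN·m²: δ_0 = 0.67034 m and δ_{QQ} = 0.011879 m/kN.
Compatibility — the beam at Q must follow the support down by 0.015 m: δ_0 − R_Q·δ_{QQ} = 0.015, so R_Q = (0.67034 − 0.015)/0.011879 = 55.17 kN.
Moment equilibrium about P: M_P = Σ(load moments about P) − R_Q·L = 1016 − 55.17×14 = 243.7 kN·m.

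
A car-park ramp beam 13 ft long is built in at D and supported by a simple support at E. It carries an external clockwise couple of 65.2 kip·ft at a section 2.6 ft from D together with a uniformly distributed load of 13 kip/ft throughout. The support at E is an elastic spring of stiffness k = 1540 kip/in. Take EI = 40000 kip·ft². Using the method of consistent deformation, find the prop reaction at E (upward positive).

Choose R_E as the redundant. The primary structure is the cantilever fixed at D.
Free-end deflection of the primary structure under the applied loading (downward +):
  clockwise couple 65.2 at a = 2.6: M₀a(2L − a)/(2EI) = 1983/EI
  UDL 13: wL⁴/(8EI) = 46412/EI
  δ_0 = 48395/EI
Flexibility coefficient — unit upward force at E: δ_{EE} = L³/(3EI) = 732.3/EI.
With EI = 40000 kip·ft²: δ_0 = 1.2099 ft and δ_{EE} = 0.018308 ft/kip.
Compatibility — the spring shortens by R_E/k under the reaction it provides: δ_0 − R_E·δ_{EE} = R_E/k. With 1/k = 1/(1540×12) ft/kip = 0.000054 ft/kip, R_E = δ_0 / (δ_{EE} + 1/k) = 1.2099 / (0.018308 + 0.000054) = 65.89 kip.

R_E = 65.89 kip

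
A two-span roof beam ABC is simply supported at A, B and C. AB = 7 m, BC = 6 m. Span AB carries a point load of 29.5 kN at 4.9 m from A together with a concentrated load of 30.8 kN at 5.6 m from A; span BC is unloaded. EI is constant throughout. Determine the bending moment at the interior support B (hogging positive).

M_B = 36.57 kN·m

Insert a hinge at B; M_B is the redundant, and each span becomes simply supported.
Discontinuity in slope at B on the released structure — sum the simple-span end rotations:
  span AB: point load 29.5 at a = 4.9: Pab(L + a)/(6LEI) = 86.01/EI
  span AB: point load 30.8 at a = 5.6: Pab(L + a)/(6LEI) = 72.44/EI
  relative rotation θ_0 = (158.4 + 0)/EI = 158.4/EI
A unit hogging moment at B produces rotation L₁/(3EI) + L₂/(3EI) = 4.333/EI.
Compatibility: M_B·(L₁+L₂)/(3EI) = θ_0, giving M_B = 36.57 kN·m (hogging).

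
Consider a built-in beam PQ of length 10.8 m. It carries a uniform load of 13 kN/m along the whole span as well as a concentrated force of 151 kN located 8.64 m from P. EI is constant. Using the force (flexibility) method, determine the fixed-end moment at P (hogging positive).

M_P = 178.5 kN·m

Take the two fixed-end moments M_P, M_Q as redundants; the released structure is the simple span PQ.
End rotations of the released simple span under the applied load (×1/EI):
  at P: UDL 13: wL³/(24EI) = 682.3/EI
  at Q: UDL 13: wL³/(24EI) = 682.3/EI
  at P: point load 151 at a = 8.64: Pab(L + b)/(6LEI) = 563.6/EI
  at Q: point load 151 at a = 8.64: Pab(L + a)/(6LEI) = 845.4/EI
  θ_P0 = 1246/EI,  θ_Q0 = 1528/EI
Flexibility coefficients: a unit moment at one end gives L/(3EI) there and L/(6EI) at the far end, so f₁₁ = f₂₂ = 3.6/EI and f₁₂ = f₂₁ = 1.8/EI.
Compatibility — zero rotation at each built-in end:
  3.6 M_P + 1.8 M_Q = 1246
  1.8 M_P + 3.6 M_Q = 1528
Solving the pair gives M_P = 178.5 kN·m and M_Q = 335.1 kN·m (hogging).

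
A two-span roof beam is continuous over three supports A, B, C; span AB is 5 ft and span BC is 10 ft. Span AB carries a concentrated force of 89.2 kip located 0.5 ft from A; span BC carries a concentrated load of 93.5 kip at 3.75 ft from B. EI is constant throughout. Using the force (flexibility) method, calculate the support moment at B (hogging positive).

M_B = 126.1 kip·ft

Release continuity at B by inserting a hinge; the redundant is the internal moment M_B. The primary structure is two simply-supported spans AB and BC.
Rotations at B on the released spans (each span's end-slope, ×1/EI):
  span AB: point load 89.2 at a = 0.5: Pab(L + a)/(6LEI) = 36.8/EI
  span BC: point load 93.5 at a = 3.75: Pab(L + b)/(6LEI) = 593.5/EI
  relative rotation θ_0 = (36.8 + 593.5)/EI = 630.3/EI
A unit hogging moment at B produces rotation L₁/(3EI) + L₂/(3EI) = 5/EI.
Slope continuity at B: θ_0 = M_B·5/EI, so M_B = 630.3/5 = 126.1 kip·ft (hogging).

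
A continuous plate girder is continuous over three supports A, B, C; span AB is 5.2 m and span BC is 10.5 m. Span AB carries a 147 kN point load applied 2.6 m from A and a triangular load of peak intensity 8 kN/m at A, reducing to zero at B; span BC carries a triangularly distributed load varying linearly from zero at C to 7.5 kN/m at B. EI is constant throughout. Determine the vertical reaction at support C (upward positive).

Release continuity at B by inserting a hinge; the redundant is the internal moment M_B. The primary structure is two simply-supported spans AB and BC.
Rotations at B on the released spans (each span's end-slope, ×1/EI):
  span AB: point load 147 at a = 2.6: Pab(L + a)/(6LEI) = 248.4/EI
  span AB: triangular load, peak 8: 7w₀L³/(360EI) = 21.87/EI
  span BC: triangular load, peak 7.5: w₀L³/(45EI) = 192.9/EI
  relative rotation θ_0 = (270.3 + 192.9)/EI = 463.2/EI
A unit hogging moment at B produces rotation L₁/(3EI) + L₂/(3EI) = 5.233/EI.
Compatibility: M_B·(L₁+L₂)/(3EI) = θ_0, giving M_B = 88.52 kN·m (hogging).
Span BC, ΣM about C: R_B^{BC}·10.5 = 275.6 + 88.52, so R_B^{BC} = 34.68 kN and R_C = 39.38 − 34.68 = 4.695 kN.

R_C = 4.695 kN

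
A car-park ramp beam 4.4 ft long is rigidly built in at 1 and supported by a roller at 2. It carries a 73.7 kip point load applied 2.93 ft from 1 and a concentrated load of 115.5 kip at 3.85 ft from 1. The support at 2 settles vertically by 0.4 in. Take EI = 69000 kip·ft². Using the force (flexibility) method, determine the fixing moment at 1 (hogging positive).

M_1 = 435.8 kip·ft

Take the reaction at 2 as the redundant and release it; the primary structure is a cantilever fixed at 1.
Free-end deflection of the primary structure under the applied loading (downward +):
  point load 73.7 at a = 2.93: Pa²(3L − a)/(6EI) = 1083/EI
  point load 115.5 at a = 3.85: Pa²(3L − a)/(6EI) = 2668/EI
  δ_0 = 3751/EI
Flexibility coefficient — unit upward force at 2: δ_{22} = L³/(3EI) = 28.39/EI.
With EI = 69000 kip·ft²: δ_0 = 0.05436 ft and δ_{22} = 0.000412 ft/kip.
Compatibility — the beam at 2 must follow the support down by 0.03333 ft: δ_0 − R_2·δ_{22} = 0.03333, so R_2 = (0.05436 − 0.03333)/0.000412 = 51.1 kip.
Moment equilibrium about 1: M_1 = Σ(load moments about 1) − R_2·L = 660.6 − 51.1×4.4 = 435.8 kip·ft.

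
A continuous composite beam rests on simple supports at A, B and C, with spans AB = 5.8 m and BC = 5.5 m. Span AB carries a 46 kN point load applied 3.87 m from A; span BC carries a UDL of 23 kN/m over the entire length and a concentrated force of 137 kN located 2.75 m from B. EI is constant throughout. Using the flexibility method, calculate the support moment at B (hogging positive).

Take M_B as the redundant. Released structure: two simple spans AB and BC with a hinge at B.
Rotations at B on the released spans (each span's end-slope, ×1/EI):
  span AB: point load 46 at a = 3.87: Pab(L + a)/(6LEI) = 95.47/EI
  span BC: UDL 23: wL³/(24EI) = 159.4/EI
  span BC: point load 137 at a = 2.75: Pab(L + b)/(6LEI) = 259/EI
  relative rotation θ_0 = (95.47 + 418.5)/EI = 513.9/EI
A unit hogging moment at B produces rotation L₁/(3EI) + L₂/(3EI) = 3.767/EI.
Slope continuity at B: θ_0 = M_B·3.767/EI, so M_B = 513.9/3.767 = 136.4 kN·m (hogging).

M_B = 136.4 kN·m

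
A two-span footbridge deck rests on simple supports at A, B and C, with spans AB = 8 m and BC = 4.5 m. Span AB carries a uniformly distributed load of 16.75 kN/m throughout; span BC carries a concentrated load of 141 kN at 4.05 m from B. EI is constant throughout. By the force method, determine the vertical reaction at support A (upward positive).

R_A = 54.87 kN

Take M_B as the redundant. Released structure: two simple spans AB and BC with a hinge at B.
Rotations at B on the released spans (each span's end-slope, ×1/EI):
  span AB: UDL 16.75: wL³/(24EI) = 357.3/EI
  span BC: point load 141 at a = 4.05: Pab(L + b)/(6LEI) = 47.11/EI
  relative rotation θ_0 = (357.3 + 47.11)/EI = 404.4/EI
A unit hogging moment at B produces rotation L₁/(3EI) + L₂/(3EI) = 4.167/EI.
Compatibility: M_B·(L₁+L₂)/(3EI) = θ_0, giving M_B = 97.07 kN·m (hogging).
Span AB, ΣM about A with M_B applied at B: R_B^{AB}·8 = 536 + 97.07, so R_B^{AB} = 79.13 kN and R_A = 134 − 79.13 = 54.87 kN.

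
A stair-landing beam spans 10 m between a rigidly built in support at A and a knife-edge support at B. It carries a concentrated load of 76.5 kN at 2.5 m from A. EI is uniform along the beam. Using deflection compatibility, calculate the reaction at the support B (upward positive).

R_B = 6.574 kN

Release the roller at B. Primary structure: cantilever fixed at A.
Primary-structure tip deflection at B by superposition:
  point load 76.5 at a = 2.5: Pa²(3L − a)/(6EI) = 2191/EI
Tip deflection under a unit load at B: L³/(3EI) = 333.3/EI.
The prop prevents deflection at B: R_B = δ_0/δ_{BB} = 2191/333.3 = 6.574 kN.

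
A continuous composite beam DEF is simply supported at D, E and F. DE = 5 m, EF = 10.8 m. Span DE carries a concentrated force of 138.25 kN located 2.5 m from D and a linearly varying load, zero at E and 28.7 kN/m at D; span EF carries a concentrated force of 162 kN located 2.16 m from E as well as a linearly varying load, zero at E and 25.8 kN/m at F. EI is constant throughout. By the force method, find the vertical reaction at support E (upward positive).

Insert a hinge at E; M_E is the redundant, and each span becomes simply supported.
End slopes at the hinge E, treating each span as simply supported:
  span DE: point load 138.25 at a = 2.5: Pab(L + a)/(6LEI) = 216/EI
  span DE: triangular load, peak 28.7: 7w₀L³/(360EI) = 69.76/EI
  span EF: point load 162 at a = 2.16: Pab(L + b)/(6LEI) = 907/EI
  span EF: triangular load, peak 25.8: 7w₀L³/(360EI) = 632/EI
  relative rotation θ_0 = (285.8 + 1539)/EI = 1825/EI
A unit hogging moment at E produces rotation L₁/(3EI) + L₂/(3EI) = 5.267/EI.
Compatibility: M_E·(L₁+L₂)/(3EI) = θ_0, giving M_E = 346.5 kN·m (hogging).
Span DE, ΣM about D with M_E applied at E: R_E^{DE}·5 = 465.2 + 346.5, so R_E^{DE} = 162.3 kN and R_D = 210 − 162.3 = 47.67 kN.
Span EF, ΣM about F: R_E^{EF}·10.8 = 1901 + 346.5, so R_E^{EF} = 208.1 kN and R_F = 301.3 − 208.1 = 93.2 kN.
R_E = 162.3 + 208.1 = 370.5 kN.

R_E = 370.5 kN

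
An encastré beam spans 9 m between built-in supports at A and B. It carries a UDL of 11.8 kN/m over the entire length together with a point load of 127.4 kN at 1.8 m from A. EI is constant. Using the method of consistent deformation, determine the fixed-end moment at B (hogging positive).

M_B = 116.3 kN·m

Release both end moments; the primary structure is a simply-supported span AB with redundants M_A and M_B.
On the primary (simply-supported) span, the end slopes from the loading are:
  at A: UDL 11.8: wL³/(24EI) = 358.4/EI
  at B: UDL 11.8: wL³/(24EI) = 358.4/EI
  at A: point load 127.4 at a = 1.8: Pab(L + b)/(6LEI) = 495.3/EI
  at B: point load 127.4 at a = 1.8: Pab(L + a)/(6LEI) = 330.2/EI
  θ_A0 = 853.8/EI,  θ_B0 = 688.6/EI
Flexibility coefficients: a unit moment at one end gives L/(3EI) there and L/(6EI) at the far end, so f₁₁ = f₂₂ = 3/EI and f₁₂ = f₂₁ = 1.5/EI.
Compatibility — zero rotation at each built-in end:
  3 M_A + 1.5 M_B = 853.8
  1.5 M_A + 3 M_B = 688.6
Solving the pair gives M_A = 226.4 kN·m and M_B = 116.3 kN·m (hogging).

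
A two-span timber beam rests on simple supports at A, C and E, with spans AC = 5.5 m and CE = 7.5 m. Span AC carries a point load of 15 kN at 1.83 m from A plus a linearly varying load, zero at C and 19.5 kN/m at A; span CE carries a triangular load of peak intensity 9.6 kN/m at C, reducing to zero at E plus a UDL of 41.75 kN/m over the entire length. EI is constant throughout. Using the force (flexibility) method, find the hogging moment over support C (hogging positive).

Take M_C as the redundant. Released structure: two simple spans AC and CE with a hinge at C.
Discontinuity in slope at C on the released structure — sum the simple-span end rotations:
  span AC: point load 15 at a = 1.83: Pab(L + a)/(6LEI) = 22.38/EI
  span AC: triangular load, peak 19.5: 7w₀L³/(360EI) = 63.08/EI
  span CE: triangular load, peak 9.6: w₀L³/(45EI) = 90/EI
  span CE: UDL 41.75: wL³/(24EI) = 733.9/EI
  relative rotation θ_0 = (85.46 + 823.9)/EI = 909.3/EI
A unit hogging moment at C produces rotation L₁/(3EI) + L₂/(3EI) = 4.333/EI.
Compatibility: M_C·(L₁+L₂)/(3EI) = θ_0, giving M_C = 209.8 kN·m (hogging).

M_C = 209.8 kN·m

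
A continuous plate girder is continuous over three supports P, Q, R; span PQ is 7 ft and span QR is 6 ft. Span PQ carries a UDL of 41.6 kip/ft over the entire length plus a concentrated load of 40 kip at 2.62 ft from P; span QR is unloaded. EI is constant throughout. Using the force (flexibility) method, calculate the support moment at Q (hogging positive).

M_Q = 161.5 kip·ft

Insert a hinge at Q; M_Q is the redundant, and each span becomes simply supported.
Rotations at Q on the released spans (each span's end-slope, ×1/EI):
  span PQ: UDL 41.6: wL³/(24EI) = 594.5/EI
  span PQ: point load 40 at a = 2.62: Pab(L + a)/(6LEI) = 105.1/EI
  relative rotation θ_0 = (699.7 + 0)/EI = 699.7/EI
A unit hogging moment at Q produces rotation L₁/(3EI) + L₂/(3EI) = 4.333/EI.
Slope continuity at Q: θ_0 = M_Q·4.333/EI, so M_Q = 699.7/4.333 = 161.5 kip·ft (hogging).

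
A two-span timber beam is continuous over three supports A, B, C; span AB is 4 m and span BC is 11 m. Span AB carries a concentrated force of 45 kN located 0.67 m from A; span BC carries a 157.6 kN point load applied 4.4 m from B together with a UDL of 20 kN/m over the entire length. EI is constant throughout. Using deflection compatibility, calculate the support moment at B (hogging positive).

M_B = 469.8 kN·m

Take M_B as the redundant. Released structure: two simple spans AB and BC with a hinge at B.
Rotations at B on the released spans (each span's end-slope, ×1/EI):
  span AB: point load 45 at a = 0.67: Pab(L + a)/(6LEI) = 19.54/EI
  span BC: point load 157.6 at a = 4.4: Pab(L + b)/(6LEI) = 1220/EI
  span BC: UDL 20: wL³/(24EI) = 1109/EI
  relative rotation θ_0 = (19.54 + 2330)/EI = 2349/EI
A unit hogging moment at B produces rotation L₁/(3EI) + L₂/(3EI) = 5/EI.
Compatibility: M_B·(L₁+L₂)/(3EI) = θ_0, giving M_B = 469.8 kN·m (hogging).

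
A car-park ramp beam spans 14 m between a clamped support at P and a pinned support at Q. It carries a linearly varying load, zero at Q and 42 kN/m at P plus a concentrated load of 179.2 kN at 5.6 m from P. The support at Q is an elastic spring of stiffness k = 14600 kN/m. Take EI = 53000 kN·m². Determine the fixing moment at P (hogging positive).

Choose R_Q as the redundant. The primary structure is the cantilever fixed at P.
Downward deflection at the released point Q due to the loads:
  triangular load, peak 42 at the fixed end: w₀L⁴/(30EI) = 53782/EI
  point load 179.2 at a = 5.6: Pa²(3L − a)/(6EI) = 34093/EI
  δ_0 = 87875/EI
Flexibility coefficient — unit upward force at Q: δ_{QQ} = L³/(3EI) = 914.7/EI.
With EI = 53000 kN·m²: δ_0 = 1.658 m and δ_{QQ} = 0.017258 m/kN.
Compatibility — the spring shortens by R_Q/k under the reaction it provides: δ_0 − R_Q·δ_{QQ} = R_Q/k. With 1/k = 0.000068 m/kN, R_Q = δ_0 / (δ_{QQ} + 1/k) = 1.658 / (0.017258 + 0.000068) = 95.69 kN.
Moment equilibrium about P: M_P = Σ(load moments about P) − R_Q·L = 2376 − 95.69×14 = 1036 kN·m.

M_P = 1036 kN·m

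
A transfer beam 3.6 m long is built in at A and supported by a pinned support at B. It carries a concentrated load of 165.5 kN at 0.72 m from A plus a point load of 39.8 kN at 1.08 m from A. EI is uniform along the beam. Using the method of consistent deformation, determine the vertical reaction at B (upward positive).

R_B = 14.1 kN

Release the roller at B. Primary structure: cantilever fixed at A.
Free-end deflection of the primary structure under the applied loading (downward +):
  point load 165.5 at a = 0.72: Pa²(3L − a)/(6EI) = 144.1/EI
  point load 39.8 at a = 1.08: Pa²(3L − a)/(6EI) = 75.2/EI
  δ_0 = 219.3/EI
Tip deflection under a unit load at B: L³/(3EI) = 15.55/EI.
The prop prevents deflection at B: R_B = δ_0/δ_{BB} = 219.3/15.55 = 14.1 kN.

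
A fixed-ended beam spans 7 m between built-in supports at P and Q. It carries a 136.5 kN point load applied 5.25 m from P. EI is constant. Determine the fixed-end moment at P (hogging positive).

M_P = 44.79 kN·m

Release both end moments; the primary structure is a simply-supported span PQ with redundants M_P and M_Q.
On the primary (simply-supported) span, the end slopes from the loading are:
  at P: point load 136.5 at a = 5.25: Pab(L + b)/(6LEI) = 261.3/EI
  at Q: point load 136.5 at a = 5.25: Pab(L + a)/(6LEI) = 365.8/EI
  θ_P0 = 261.3/EI,  θ_Q0 = 365.8/EI
Flexibility coefficients: a unit moment at one end gives L/(3EI) there and L/(6EI) at the far end, so f₁₁ = f₂₂ = 2.333/EI and f₁₂ = f₂₁ = 1.167/EI.
Compatibility — zero rotation at each built-in end:
  2.333 M_P + 1.167 M_Q = 261.3
  1.167 M_P + 2.333 M_Q = 365.8
Solving the pair gives M_P = 44.79 kN·m and M_Q = 134.4 kN·m (hogging).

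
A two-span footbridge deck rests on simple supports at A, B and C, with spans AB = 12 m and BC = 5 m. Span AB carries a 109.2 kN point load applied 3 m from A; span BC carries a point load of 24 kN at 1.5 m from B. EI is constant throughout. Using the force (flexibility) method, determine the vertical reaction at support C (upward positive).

Release continuity at B by inserting a hinge; the redundant is the internal moment M_B. The primary structure is two simply-supported spans AB and BC.
Rotations at B on the released spans (each span's end-slope, ×1/EI):
  span AB: point load 109.2 at a = 3: Pab(L + a)/(6LEI) = 614.2/EI
  span BC: point load 24 at a = 1.5: Pab(L + b)/(6LEI) = 35.7/EI
  relative rotation θ_0 = (614.2 + 35.7)/EI = 650/EI
A unit hogging moment at B produces rotation L₁/(3EI) + L₂/(3EI) = 5.667/EI.
Slope continuity at B: θ_0 = M_B·5.667/EI, so M_B = 650/5.667 = 114.7 kN·m (hogging).
Span BC, ΣM about C: R_B^{BC}·5 = 84 + 114.7, so R_B^{BC} = 39.74 kN and R_C = 24 − 39.74 = -15.74 kN.

R_C = -15.74 kN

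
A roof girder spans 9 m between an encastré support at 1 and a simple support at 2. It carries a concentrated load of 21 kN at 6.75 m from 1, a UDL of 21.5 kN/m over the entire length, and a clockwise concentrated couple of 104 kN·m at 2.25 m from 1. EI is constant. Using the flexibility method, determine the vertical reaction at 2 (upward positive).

Take the reaction at 2 as the redundant and release it; the primary structure is a cantilever fixed at 1.
Downward deflection at the released point 2 due to the loads:
  point load 21 at a = 6.75: Pa²(3L − a)/(6EI) = 3229/EI
  UDL 21.5: wL⁴/(8EI) = 17633/EI
  clockwise couple 104 at a = 2.25: M₀a(2L − a)/(2EI) = 1843/EI
  δ_0 = 22705/EI
Tip deflection under a unit load at 2: L³/(3EI) = 243/EI.
The prop prevents deflection at 2: R_2 = δ_0/δ_{22} = 22705/243 = 93.43 kN.

R_2 = 93.43 kN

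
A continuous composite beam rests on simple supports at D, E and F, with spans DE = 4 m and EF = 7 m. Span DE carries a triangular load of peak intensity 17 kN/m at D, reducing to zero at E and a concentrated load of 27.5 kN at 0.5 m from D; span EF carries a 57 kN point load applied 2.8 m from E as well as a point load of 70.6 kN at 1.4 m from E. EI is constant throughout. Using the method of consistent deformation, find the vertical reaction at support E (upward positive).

R_E = 145.6 kN

Release continuity at E by inserting a hinge; the redundant is the internal moment M_E. The primary structure is two simply-supported spans DE and EF.
End slopes at the hinge E, treating each span as simply supported:
  span DE: triangular load, peak 17: 7w₀L³/(360EI) = 21.16/EI
  span DE: point load 27.5 at a = 0.5: Pab(L + a)/(6LEI) = 9.023/EI
  span EF: point load 57 at a = 2.8: Pab(L + b)/(6LEI) = 178.8/EI
  span EF: point load 70.6 at a = 1.4: Pab(L + b)/(6LEI) = 166.1/EI
  relative rotation θ_0 = (30.18 + 344.8)/EI = 375/EI
A unit hogging moment at E produces rotation L₁/(3EI) + L₂/(3EI) = 3.667/EI.
Compatibility: M_E·(L₁+L₂)/(3EI) = θ_0, giving M_E = 102.3 kN·m (hogging).
Span DE, ΣM about D with M_E applied at E: R_E^{DE}·4 = 59.08 + 102.3, so R_E^{DE} = 40.34 kN and R_D = 61.5 − 40.34 = 21.16 kN.
Span EF, ΣM about F: R_E^{EF}·7 = 634.8 + 102.3, so R_E^{EF} = 105.3 kN and R_F = 127.6 − 105.3 = 22.31 kN.
R_E = 40.34 + 105.3 = 145.6 kN.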